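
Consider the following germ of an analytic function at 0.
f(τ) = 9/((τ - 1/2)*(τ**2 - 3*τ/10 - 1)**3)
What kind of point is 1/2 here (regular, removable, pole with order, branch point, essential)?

The denominator factor τ - 1/2 vanishes at 1/2 and appears to the power 1; the numerator there equals 9, nonzero, and no other factor vanishes.
Hence a pole whose order is the multiplicity, 1.

The point is a pole of order 1.


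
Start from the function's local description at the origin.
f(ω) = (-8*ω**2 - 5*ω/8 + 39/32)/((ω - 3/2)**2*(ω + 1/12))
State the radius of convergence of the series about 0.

Denominator factor (ω + 1/12): pole of order 1 at -1/12, modulus 1/12.
Denominator factor (ω - 3/2)^2: pole of order 2 at 3/2, modulus 3/2.
The radius of convergence is the smallest modulus among the singular points: 1/12.

The radius of convergence is 1/12.


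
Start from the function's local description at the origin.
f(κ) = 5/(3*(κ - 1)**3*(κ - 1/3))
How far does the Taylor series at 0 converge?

The radius of convergence is 1/3.

Denominator factor (κ - 1)^3: pole of order 3 at 1, modulus 1.
Denominator factor (κ - 1/3): pole of order 1 at 1/3, modulus 1/3.
The radius of convergence is the smallest modulus among the singular points: 1/3.


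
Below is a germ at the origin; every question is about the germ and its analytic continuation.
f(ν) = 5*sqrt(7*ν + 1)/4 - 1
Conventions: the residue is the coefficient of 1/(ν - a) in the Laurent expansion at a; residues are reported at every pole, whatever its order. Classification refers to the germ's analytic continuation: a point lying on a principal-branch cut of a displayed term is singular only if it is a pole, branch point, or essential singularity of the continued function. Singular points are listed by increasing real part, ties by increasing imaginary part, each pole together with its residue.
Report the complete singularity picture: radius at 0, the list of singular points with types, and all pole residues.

Radius of convergence at 0: 1/7.
At -1/7: an algebraic (square-root) branch point.

Branch term (5/4)*sqrt(1 - ν/(-1/7)): its argument vanishes at ν = -1/7, a square-root branch point, modulus 1/7.
The radius of convergence is the smallest modulus among the singular points: 1/7.


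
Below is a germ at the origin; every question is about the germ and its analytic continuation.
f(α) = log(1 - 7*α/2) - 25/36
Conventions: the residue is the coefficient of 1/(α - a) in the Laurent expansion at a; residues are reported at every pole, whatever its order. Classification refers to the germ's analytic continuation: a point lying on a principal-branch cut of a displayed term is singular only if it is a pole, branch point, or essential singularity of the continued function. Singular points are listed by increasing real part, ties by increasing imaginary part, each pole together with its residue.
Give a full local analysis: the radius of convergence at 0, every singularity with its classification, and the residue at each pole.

Radius of convergence at 0: 2/7.
At 2/7: a logarithmic branch point.

Branch term (1)*log(1 - α/(2/7)): its argument vanishes at α = 2/7, a logarithmic branch point, modulus 2/7.
The radius of convergence is the smallest modulus among the singular points: 2/7.


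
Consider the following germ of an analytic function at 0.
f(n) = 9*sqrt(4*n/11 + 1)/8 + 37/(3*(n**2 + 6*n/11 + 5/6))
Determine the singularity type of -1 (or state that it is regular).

The point is a regular point.

Denominator factors: n**2 + 6*n/11 + 5/6 = 85/66 at n = -1 — none vanishes.
Branch term sqrt(1 - n/(-11/4)): argument at -1 is 7/11, nonzero, so -1 is not its branch point (a point on a principal cut is still regular for the continued germ).
So the germ continues analytically to -1.


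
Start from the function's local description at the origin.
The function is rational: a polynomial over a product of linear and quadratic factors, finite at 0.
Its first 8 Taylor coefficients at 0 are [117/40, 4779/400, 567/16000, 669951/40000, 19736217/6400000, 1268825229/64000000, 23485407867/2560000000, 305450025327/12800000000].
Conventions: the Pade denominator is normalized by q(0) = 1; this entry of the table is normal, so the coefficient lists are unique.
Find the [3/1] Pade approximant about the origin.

Taylor coefficients needed (read off): a_0 = 117/40, a_1 = 4779/400, a_2 = 567/16000, a_3 = 669951/40000, a_4 = 19736217/6400000.
Write the denominator as Q(r) = 1 + q1*r. Requiring Q*f - P = O(r^5) with deg P <= 3 kills the coefficients of r^4..r^4 in Q*f:
  r^4: a_4 + q1*a_3 = 0, i.e. 19736217/6400000 + (669951/40000)*q1 = 0.
Solving this linear system: q1 = -27073/147040.
The numerator is Q*f truncated at degree 3: P0 = a_0 = 117/40; P1 = a_1 + q1*a_0 = 2684115/235264; P2 = a_2 + q1*a_1 = -5091903/2352640; P3 = a_3 + q1*a_2 = 315107901/18821120.

The Pade approximant has numerator coefficients [117/40, 2684115/235264, -5091903/2352640, 315107901/18821120]; denominator coefficients [1, -27073/147040].


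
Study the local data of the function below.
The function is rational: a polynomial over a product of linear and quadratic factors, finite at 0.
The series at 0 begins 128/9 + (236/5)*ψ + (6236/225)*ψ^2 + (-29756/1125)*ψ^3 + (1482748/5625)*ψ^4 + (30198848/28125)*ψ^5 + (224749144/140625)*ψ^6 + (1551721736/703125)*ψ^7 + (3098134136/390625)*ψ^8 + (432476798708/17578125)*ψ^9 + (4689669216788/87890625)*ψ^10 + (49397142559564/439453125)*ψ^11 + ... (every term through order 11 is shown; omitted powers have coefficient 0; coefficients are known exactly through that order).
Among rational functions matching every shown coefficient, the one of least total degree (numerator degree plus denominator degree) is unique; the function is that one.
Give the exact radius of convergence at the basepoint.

The radius of convergence is -1 + sqrt(2).


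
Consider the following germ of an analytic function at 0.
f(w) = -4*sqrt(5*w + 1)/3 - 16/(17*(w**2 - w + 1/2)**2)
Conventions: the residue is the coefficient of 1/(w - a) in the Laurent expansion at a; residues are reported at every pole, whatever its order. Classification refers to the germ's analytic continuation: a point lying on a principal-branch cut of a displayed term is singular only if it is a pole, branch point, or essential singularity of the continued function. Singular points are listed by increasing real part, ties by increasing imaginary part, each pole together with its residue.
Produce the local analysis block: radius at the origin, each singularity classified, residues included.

Denominator factor (w**2 - w + 1/2)^2: discriminant -1, complex-conjugate roots (1/2) + (1/2)*i and (1/2) - (1/2)*i; poles of order 2, moduli (1/2)*sqrt(2) and (1/2)*sqrt(2).
Branch term (-4/3)*sqrt(1 - w/(-1/5)): its argument vanishes at w = -1/5, a square-root branch point, modulus 1/5.
The radius of convergence is the smallest modulus among the singular points: 1/5.
The branch term is analytic at (1/2) - (1/2)*i and contributes nothing to the residue; only the rational part matters.
The factor w**2 - w + 1/2 splits as (w - a)(w - a') with a = (1/2) - (1/2)*i, a' = (1/2) + (1/2)*i. At the order-2 pole a set g(w) = (w - a)^2*(rational part) = [-16/17] / (w - a')^2.
Order-2 pole: residue = g'(a); g'((1/2) - (1/2)*i) = -(32/17)*i, so the residue is -(32/17)*i.
The branch term is analytic at (1/2) + (1/2)*i and contributes nothing to the residue; only the rational part matters.
The factor w**2 - w + 1/2 splits as (w - a)(w - a') with a = (1/2) + (1/2)*i, a' = (1/2) - (1/2)*i. At the order-2 pole a set g(w) = (w - a)^2*(rational part) = [-16/17] / (w - a')^2.
Order-2 pole: residue = g'(a); g'((1/2) + (1/2)*i) = (32/17)*i, so the residue is (32/17)*i.
List the singular points by increasing real part (a conjugate pair: the negative imaginary part first).

Radius of convergence at 0: 1/5.
At -1/5: an algebraic (square-root) branch point.
At (1/2) - (1/2)*i: a pole of order 2; residue -(32/17)*i.
At (1/2) + (1/2)*i: a pole of order 2; residue (32/17)*i.


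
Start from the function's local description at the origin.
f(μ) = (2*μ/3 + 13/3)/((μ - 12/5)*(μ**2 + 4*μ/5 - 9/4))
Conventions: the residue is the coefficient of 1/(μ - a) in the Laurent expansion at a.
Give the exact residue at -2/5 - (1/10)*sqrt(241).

The factor μ**2 + 4*μ/5 - 9/4 splits as (μ - a)(μ - a') with a = -2/5 - (1/10)*sqrt(241), a' = -2/5 + (1/10)*sqrt(241). At the order-1 pole a set g(μ) = (μ - a)*f(μ) = [(2*μ/3 + 13/3)/(μ - 12/5)] / (μ - a').
Simple pole: residue = g(a) at a = -2/5 - (1/10)*sqrt(241), which is -890/1629 + (19490/392589)*sqrt(241).

The residue is -890/1629 + (19490/392589)*sqrt(241).


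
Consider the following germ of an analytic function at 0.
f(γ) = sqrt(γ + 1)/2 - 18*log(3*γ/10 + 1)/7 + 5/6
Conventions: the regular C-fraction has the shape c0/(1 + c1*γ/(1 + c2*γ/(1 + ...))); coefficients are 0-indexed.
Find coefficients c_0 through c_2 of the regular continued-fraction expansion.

Taylor coefficients (expand at 0): a_0 = 4/3, a_1 = -73/140, a_2 = 149/2800.
c0 = a_0 = 4/3. Peel one level at a time: if S = 1 + c*γ/S' with S'(0) = 1, then c is the γ-coefficient of S and S' = c*γ/(S - 1).
S_1 = c0/f = 1 + (219/560)*γ + (7089/62720)*γ^2 + ...; c1 = 219/560.
S_2 = c1*γ/(S_1 - 1) = 1 + (-2363/8176)*γ + ...; c2 = -2363/8176.

The regular C-fraction coefficients are [4/3, 219/560, -2363/8176].


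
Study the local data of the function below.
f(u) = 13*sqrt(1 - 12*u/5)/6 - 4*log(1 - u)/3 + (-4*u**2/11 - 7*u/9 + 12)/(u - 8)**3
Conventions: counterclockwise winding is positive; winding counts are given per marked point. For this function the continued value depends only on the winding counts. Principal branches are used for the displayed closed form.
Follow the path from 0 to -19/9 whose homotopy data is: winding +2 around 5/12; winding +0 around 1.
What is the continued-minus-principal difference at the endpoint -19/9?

The rational part is single-valued and drops out of the difference; each branch term changes only by its own monodromy.
(-4/3)*log(1 - u/(1)): winding 0 around 1, so this term returns to its principal value, contribution 0.
(13/6)*sqrt(1 - u/(5/12)): winding +2 is even, the square root returns to the same sheet, contribution 0.
Summing the contributions at u = -19/9 gives 0.

Continued minus principal equals 0.


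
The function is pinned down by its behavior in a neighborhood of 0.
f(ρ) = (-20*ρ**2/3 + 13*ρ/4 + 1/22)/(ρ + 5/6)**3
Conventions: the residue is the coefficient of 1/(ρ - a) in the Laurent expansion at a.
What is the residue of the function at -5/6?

At the order-3 pole -5/6 set g(ρ) = (ρ - (-5/6))^3*f(ρ) = -20*ρ**2/3 + 13*ρ/4 + 1/22.
Order-3 pole: residue = g''(a)/2; g''(-5/6) = -40/3, so the residue is -20/3.

The residue is -20/3.


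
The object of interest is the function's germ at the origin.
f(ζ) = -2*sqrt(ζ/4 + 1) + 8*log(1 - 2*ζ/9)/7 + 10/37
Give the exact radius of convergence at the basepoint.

Branch term (-2)*sqrt(1 - ζ/(-4)): its argument vanishes at ζ = -4, a square-root branch point, modulus 4.
Branch term (8/7)*log(1 - ζ/(9/2)): its argument vanishes at ζ = 9/2, a logarithmic branch point, modulus 9/2.
The radius of convergence is the smallest modulus among the singular points: 4.

The radius of convergence is 4.


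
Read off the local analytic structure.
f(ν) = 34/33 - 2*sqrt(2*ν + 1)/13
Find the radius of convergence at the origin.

The radius of convergence is 1/2.

Branch term (-2/13)*sqrt(1 - ν/(-1/2)): its argument vanishes at ν = -1/2, a square-root branch point, modulus 1/2.
The radius of convergence is the smallest modulus among the singular points: 1/2.


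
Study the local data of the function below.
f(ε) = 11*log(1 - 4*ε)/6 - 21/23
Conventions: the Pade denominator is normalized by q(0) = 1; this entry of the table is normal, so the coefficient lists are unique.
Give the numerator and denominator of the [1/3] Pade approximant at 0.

Taylor coefficients needed (expand at 0): a_0 = -21/23, a_1 = -22/3, a_2 = -44/3, a_3 = -352/9, a_4 = -352/3.
Write the denominator as Q(ε) = 1 + q1*ε + q2*ε^2 + q3*ε^3. Requiring Q*f - P = O(ε^5) with deg P <= 1 kills the coefficients of ε^2..ε^4 in Q*f:
  ε^2: a_2 + q1*a_1 + q2*a_0 = 0, i.e. -44/3 + (-22/3)*q1 + (-21/23)*q2 = 0.
  ε^3: a_3 + q1*a_2 + q2*a_1 + q3*a_0 = 0, i.e. -352/9 + (-44/3)*q1 + (-22/3)*q2 + (-21/23)*q3 = 0.
  ε^4: a_4 + q1*a_3 + q2*a_2 + q3*a_1 = 0, i.e. -352/3 + (-352/9)*q1 + (-44/3)*q2 + (-22/3)*q3 = 0.
Solving this linear system: q1 = -69512/37423, q2 = -128524/112269, q3 = -427064/112269.
The numerator is Q*f truncated at degree 1: P0 = a_0 = -21/23; P1 = a_1 + q1*a_0 = -14556782/2582187.

The Pade approximant has numerator coefficients [-21/23, -14556782/2582187]; denominator coefficients [1, -69512/37423, -128524/112269, -427064/112269].


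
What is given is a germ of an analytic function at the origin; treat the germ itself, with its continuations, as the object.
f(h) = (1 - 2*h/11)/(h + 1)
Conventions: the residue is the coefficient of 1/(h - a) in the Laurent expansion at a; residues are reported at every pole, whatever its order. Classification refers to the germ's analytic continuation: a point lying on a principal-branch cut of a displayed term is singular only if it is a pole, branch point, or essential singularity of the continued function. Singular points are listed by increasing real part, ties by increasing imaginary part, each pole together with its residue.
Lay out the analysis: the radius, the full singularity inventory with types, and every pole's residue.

Radius of convergence at 0: 1.
At -1: a pole of order 1; residue 13/11.

Denominator factor (h + 1): pole of order 1 at -1, modulus 1.
The radius of convergence is the smallest modulus among the singular points: 1.
At the order-1 pole -1 set g(h) = (h - (-1))*f(h) = 1 - 2*h/11.
Simple pole: residue = g(a) at a = -1, which is 13/11.


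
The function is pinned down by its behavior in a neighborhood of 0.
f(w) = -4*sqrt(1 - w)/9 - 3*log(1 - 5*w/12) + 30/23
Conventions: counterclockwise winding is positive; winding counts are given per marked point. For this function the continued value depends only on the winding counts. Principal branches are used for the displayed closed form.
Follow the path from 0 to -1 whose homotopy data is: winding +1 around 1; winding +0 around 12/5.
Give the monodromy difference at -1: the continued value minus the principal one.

Continued minus principal equals (8/9)*sqrt(2).

The rational part is single-valued and drops out of the difference; each branch term changes only by its own monodromy.
(-3)*log(1 - w/(12/5)): winding 0 around 12/5, so this term returns to its principal value, contribution 0.
(-4/9)*sqrt(1 - w/(1)): winding +1 is odd, the square root flips sign, contributing -2*(-4/9)*sqrt(1 - (-1)/(1)) = -2*(-4/9)*sqrt(2) = (8/9)*sqrt(2).
Summing the contributions at w = -1 gives (8/9)*sqrt(2).


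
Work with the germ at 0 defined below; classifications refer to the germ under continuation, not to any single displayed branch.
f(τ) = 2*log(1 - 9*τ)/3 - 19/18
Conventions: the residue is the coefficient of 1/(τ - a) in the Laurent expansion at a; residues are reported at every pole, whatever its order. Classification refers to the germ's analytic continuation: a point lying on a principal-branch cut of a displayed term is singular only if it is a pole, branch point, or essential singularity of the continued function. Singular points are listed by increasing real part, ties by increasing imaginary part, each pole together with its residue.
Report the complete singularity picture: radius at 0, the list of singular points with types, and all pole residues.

Branch term (2/3)*log(1 - τ/(1/9)): its argument vanishes at τ = 1/9, a logarithmic branch point, modulus 1/9.
The radius of convergence is the smallest modulus among the singular points: 1/9.

Radius of convergence at 0: 1/9.
At 1/9: a logarithmic branch point.


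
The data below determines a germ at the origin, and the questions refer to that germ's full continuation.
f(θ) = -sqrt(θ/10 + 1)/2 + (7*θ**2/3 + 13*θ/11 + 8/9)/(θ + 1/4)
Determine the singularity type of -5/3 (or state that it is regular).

Denominator factors: θ + 1/4 = -17/12 at θ = -5/3 — none vanishes.
Branch term sqrt(1 - θ/(-10)): argument at -5/3 is 5/6, nonzero, so -5/3 is not its branch point (a point on a principal cut is still regular for the continued germ).
So the germ continues analytically to -5/3.

The point is a regular point.


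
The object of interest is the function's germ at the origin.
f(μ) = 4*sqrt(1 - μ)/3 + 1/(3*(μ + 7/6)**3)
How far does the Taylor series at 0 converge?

Denominator factor (μ + 7/6)^3: pole of order 3 at -7/6, modulus 7/6.
Branch term (4/3)*sqrt(1 - μ/(1)): its argument vanishes at μ = 1, a square-root branch point, modulus 1.
The radius of convergence is the smallest modulus among the singular points: 1.

The radius of convergence is 1.


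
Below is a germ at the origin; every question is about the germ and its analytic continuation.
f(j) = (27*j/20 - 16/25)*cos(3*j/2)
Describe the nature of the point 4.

The point is a regular point.

There is no denominator, hence no pole anywhere.
The factor cos(3*j/2) is entire.
So the germ continues analytically to 4.


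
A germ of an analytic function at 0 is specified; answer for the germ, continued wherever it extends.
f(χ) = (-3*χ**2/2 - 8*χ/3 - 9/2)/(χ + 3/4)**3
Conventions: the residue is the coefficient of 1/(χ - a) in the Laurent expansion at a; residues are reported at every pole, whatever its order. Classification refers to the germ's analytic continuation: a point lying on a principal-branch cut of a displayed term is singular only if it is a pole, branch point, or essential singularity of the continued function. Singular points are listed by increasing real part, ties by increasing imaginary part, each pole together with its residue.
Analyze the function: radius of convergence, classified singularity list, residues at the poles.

Radius of convergence at 0: 3/4.
At -3/4: a pole of order 3; residue -3/2.

Denominator factor (χ + 3/4)^3: pole of order 3 at -3/4, modulus 3/4.
The radius of convergence is the smallest modulus among the singular points: 3/4.
At the order-3 pole -3/4 set g(χ) = (χ - (-3/4))^3*f(χ) = -3*χ**2/2 - 8*χ/3 - 9/2.
Order-3 pole: residue = g''(a)/2; g''(-3/4) = -3, so the residue is -3/2.


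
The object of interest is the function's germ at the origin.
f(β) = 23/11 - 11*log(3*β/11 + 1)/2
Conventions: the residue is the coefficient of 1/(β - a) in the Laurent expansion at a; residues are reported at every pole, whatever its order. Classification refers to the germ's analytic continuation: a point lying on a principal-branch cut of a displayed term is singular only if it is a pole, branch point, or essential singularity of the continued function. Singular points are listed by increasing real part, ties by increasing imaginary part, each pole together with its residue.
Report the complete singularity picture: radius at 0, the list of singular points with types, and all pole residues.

Branch term (-11/2)*log(1 - β/(-11/3)): its argument vanishes at β = -11/3, a logarithmic branch point, modulus 11/3.
The radius of convergence is the smallest modulus among the singular points: 11/3.

Radius of convergence at 0: 11/3.
At -11/3: a logarithmic branch point.


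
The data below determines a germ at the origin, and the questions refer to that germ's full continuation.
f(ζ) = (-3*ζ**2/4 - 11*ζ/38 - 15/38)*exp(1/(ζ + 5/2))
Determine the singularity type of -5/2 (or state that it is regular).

The exponent 1/(ζ - (-5/2)) has a pole at -5/2, so exp(1/(ζ - (-5/2))) takes every nonzero value near it: an essential singularity (not a pole of any order).

The point is an essential singularity.


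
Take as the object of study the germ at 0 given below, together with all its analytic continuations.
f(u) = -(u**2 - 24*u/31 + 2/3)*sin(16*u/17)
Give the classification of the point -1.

There is no denominator, hence no pole anywhere.
The factor -sin(16*u/17) is entire.
So the germ continues analytically to -1.

The point is a regular point.


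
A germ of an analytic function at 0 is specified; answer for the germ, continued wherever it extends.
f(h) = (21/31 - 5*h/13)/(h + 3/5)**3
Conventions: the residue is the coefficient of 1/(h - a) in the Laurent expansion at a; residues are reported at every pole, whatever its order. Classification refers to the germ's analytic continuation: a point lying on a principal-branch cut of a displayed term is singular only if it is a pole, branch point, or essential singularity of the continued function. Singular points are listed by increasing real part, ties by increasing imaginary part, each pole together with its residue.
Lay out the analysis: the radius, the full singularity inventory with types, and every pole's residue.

Denominator factor (h + 3/5)^3: pole of order 3 at -3/5, modulus 3/5.
The radius of convergence is the smallest modulus among the singular points: 3/5.
At the order-3 pole -3/5 set g(h) = (h - (-3/5))^3*f(h) = 21/31 - 5*h/13.
Order-3 pole: residue = g''(a)/2; g''(-3/5) = 0, so the residue is 0.

Radius of convergence at 0: 3/5.
At -3/5: a pole of order 3; residue 0.


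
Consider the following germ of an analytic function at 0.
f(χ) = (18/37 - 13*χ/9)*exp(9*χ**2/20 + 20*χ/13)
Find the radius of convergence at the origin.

The radius of convergence is infinite.

The factor exp(9*χ**2/20 + 20*χ/13) is entire and contributes no finite singular point.
The polynomial part has no poles.
No finite singular points: the Taylor series at 0 converges everywhere.


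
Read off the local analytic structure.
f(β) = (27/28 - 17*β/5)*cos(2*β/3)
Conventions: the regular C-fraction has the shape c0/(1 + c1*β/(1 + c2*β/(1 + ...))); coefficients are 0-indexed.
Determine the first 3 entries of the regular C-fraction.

Taylor coefficients (expand at 0): a_0 = 27/28, a_1 = -17/5, a_2 = -3/14.
c0 = a_0 = 27/28. Peel one level at a time: if S = 1 + c*β/S' with S'(0) = 1, then c is the β-coefficient of S and S' = c*β/(S - 1).
S_1 = c0/f = 1 + (476/135)*β + (230626/18225)*β^2 + ...; c1 = 476/135.
S_2 = c1*β/(S_1 - 1) = 1 + (-115313/32130)*β + ...; c2 = -115313/32130.

The regular C-fraction coefficients are [27/28, 476/135, -115313/32130].


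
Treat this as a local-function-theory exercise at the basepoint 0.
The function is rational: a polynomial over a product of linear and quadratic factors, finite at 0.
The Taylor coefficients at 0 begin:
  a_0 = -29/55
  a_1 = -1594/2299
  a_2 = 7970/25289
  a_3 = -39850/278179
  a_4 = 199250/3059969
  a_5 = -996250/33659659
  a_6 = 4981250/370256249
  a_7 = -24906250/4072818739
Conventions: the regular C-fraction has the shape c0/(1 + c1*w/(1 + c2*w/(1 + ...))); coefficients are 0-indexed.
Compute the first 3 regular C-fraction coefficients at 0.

The regular C-fraction coefficients are [-29/55, -7970/6061, 975/551].

Taylor coefficients (read off): a_0 = -29/55, a_1 = -1594/2299, a_2 = 7970/25289.
c0 = a_0 = -29/55. Peel one level at a time: if S = 1 + c*w/S' with S'(0) = 1, then c is the w-coefficient of S and S' = c*w/(S - 1).
S_1 = c0/f = 1 + (-7970/6061)*w + (7770750/3339611)*w^2 + ...; c1 = -7970/6061.
S_2 = c1*w/(S_1 - 1) = 1 + (975/551)*w + ...; c2 = 975/551.


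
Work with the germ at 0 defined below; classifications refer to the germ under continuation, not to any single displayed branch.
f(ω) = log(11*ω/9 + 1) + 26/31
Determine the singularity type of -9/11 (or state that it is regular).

The point is a logarithmic branch point.

The term (1)*log(1 - ω/(-9/11)) has argument 1 - -9/11/(-9/11) = 0 at -9/11: a logarithmic (infinitely-sheeted) branch point; the remaining terms are analytic or single-valued there.


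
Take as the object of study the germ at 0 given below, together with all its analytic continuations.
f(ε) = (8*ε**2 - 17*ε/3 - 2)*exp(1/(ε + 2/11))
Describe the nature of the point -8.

The point is a regular point.

There is no denominator, hence no pole anywhere.
The essential point of exp(1/(ε - (-2/11))) is -2/11, not -8.
So the germ continues analytically to -8.


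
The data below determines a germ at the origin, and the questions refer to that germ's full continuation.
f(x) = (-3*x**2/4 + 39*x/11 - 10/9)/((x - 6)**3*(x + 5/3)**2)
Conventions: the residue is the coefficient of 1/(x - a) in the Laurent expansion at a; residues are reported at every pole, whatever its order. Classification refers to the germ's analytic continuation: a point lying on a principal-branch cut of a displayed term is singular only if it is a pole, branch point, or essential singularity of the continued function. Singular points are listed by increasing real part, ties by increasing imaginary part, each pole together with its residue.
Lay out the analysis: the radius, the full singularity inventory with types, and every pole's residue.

Denominator factor (x + 5/3)^2: pole of order 2 at -5/3, modulus 5/3.
Denominator factor (x - 6)^3: pole of order 3 at 6, modulus 6.
The radius of convergence is the smallest modulus among the singular points: 5/3.
At the order-2 pole -5/3 set g(x) = (x - (-5/3))^2*f(x) = (-3*x**2/4 + 39*x/11 - 10/9)/(x - 6)**3.
Order-2 pole: residue = g'(a); g'(-5/3) = -67851/12313004, so the residue is -67851/12313004.
At the order-3 pole 6 set g(x) = (x - (6))^3*f(x) = (-3*x**2/4 + 39*x/11 - 10/9)/(x + 5/3)**2.
Order-3 pole: residue = g''(a)/2; g''(6) = 67851/6156502, so the residue is 67851/12313004.
List the singular points by increasing real part (a conjugate pair: the negative imaginary part first).

Radius of convergence at 0: 5/3.
At -5/3: a pole of order 2; residue -67851/12313004.
At 6: a pole of order 3; residue 67851/12313004.


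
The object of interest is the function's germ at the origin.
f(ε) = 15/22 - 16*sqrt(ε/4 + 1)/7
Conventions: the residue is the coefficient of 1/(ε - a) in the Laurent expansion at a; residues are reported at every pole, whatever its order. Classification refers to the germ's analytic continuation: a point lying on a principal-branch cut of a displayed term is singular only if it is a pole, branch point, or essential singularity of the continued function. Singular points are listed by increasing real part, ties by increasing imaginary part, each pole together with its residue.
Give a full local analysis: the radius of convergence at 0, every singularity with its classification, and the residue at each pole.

Radius of convergence at 0: 4.
At -4: an algebraic (square-root) branch point.

Branch term (-16/7)*sqrt(1 - ε/(-4)): its argument vanishes at ε = -4, a square-root branch point, modulus 4.
The radius of convergence is the smallest modulus among the singular points: 4.


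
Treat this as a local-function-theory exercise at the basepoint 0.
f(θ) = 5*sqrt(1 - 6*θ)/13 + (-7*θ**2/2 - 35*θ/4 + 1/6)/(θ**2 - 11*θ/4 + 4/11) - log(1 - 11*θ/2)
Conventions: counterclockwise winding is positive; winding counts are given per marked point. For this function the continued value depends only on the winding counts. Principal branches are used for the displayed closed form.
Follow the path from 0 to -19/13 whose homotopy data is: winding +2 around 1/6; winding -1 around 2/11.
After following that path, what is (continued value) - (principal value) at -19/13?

The rational part is single-valued and drops out of the difference; each branch term changes only by its own monodromy.
(5/13)*sqrt(1 - θ/(1/6)): winding +2 is even, the square root returns to the same sheet, contribution 0.
(-1)*log(1 - θ/(2/11)): each positive loop around 2/11 adds 2*pi*i to the log, so winding -1 contributes (-1)*(-1)*2*pi*i = (2)*pi*i.
Summing the contributions at θ = -19/13 gives (2)*pi*i.

Continued minus principal equals (2)*pi*i.


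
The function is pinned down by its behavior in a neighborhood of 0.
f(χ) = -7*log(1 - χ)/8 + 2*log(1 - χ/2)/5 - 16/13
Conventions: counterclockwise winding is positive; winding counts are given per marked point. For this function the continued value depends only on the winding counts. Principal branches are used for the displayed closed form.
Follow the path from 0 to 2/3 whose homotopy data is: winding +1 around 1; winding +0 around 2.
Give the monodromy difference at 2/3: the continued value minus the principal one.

The rational part is single-valued and drops out of the difference; each branch term changes only by its own monodromy.
(-7/8)*log(1 - χ/(1)): each positive loop around 1 adds 2*pi*i to the log, so winding +1 contributes (-7/8)*(1)*2*pi*i = -(7/4)*pi*i.
(2/5)*log(1 - χ/(2)): winding 0 around 2, so this term returns to its principal value, contribution 0.
Summing the contributions at χ = 2/3 gives -(7/4)*pi*i.

Continued minus principal equals -(7/4)*pi*i.


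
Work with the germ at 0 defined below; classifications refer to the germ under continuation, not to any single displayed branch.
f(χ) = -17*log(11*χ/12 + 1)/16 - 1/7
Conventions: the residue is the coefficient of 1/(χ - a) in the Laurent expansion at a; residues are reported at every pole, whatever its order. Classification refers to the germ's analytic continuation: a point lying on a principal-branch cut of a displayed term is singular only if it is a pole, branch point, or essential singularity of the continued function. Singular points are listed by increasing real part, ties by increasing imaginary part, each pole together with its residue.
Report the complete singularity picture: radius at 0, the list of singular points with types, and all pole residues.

Radius of convergence at 0: 12/11.
At -12/11: a logarithmic branch point.

Branch term (-17/16)*log(1 - χ/(-12/11)): its argument vanishes at χ = -12/11, a logarithmic branch point, modulus 12/11.
The radius of convergence is the smallest modulus among the singular points: 12/11.


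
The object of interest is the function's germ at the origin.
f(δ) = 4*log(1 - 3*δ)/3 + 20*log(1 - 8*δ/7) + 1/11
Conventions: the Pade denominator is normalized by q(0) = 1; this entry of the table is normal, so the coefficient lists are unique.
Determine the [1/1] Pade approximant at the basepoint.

The Pade approximant has numerator coefficients [1/11, -27837/1034]; denominator coefficients [1, -467/658].

Taylor coefficients needed (expand at 0): a_0 = 1/11, a_1 = -188/7, a_2 = -934/49.
Write the denominator as Q(δ) = 1 + q1*δ. Requiring Q*f - P = O(δ^3) with deg P <= 1 kills the coefficients of δ^2..δ^2 in Q*f:
  δ^2: a_2 + q1*a_1 = 0, i.e. -934/49 + (-188/7)*q1 = 0.
Solving this linear system: q1 = -467/658.
The numerator is Q*f truncated at degree 1: P0 = a_0 = 1/11; P1 = a_1 + q1*a_0 = -27837/1034.


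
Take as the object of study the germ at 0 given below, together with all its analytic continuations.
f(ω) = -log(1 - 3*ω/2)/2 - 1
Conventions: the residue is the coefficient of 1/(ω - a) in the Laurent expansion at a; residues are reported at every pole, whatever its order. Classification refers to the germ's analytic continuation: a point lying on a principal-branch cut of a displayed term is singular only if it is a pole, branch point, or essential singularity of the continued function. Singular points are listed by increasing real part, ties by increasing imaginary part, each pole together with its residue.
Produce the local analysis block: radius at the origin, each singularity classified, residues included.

Radius of convergence at 0: 2/3.
At 2/3: a logarithmic branch point.

Branch term (-1/2)*log(1 - ω/(2/3)): its argument vanishes at ω = 2/3, a logarithmic branch point, modulus 2/3.
The radius of convergence is the smallest modulus among the singular points: 2/3.


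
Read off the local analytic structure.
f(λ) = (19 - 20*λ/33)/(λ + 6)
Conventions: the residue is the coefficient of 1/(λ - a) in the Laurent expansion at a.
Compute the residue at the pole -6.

At the order-1 pole -6 set g(λ) = (λ - (-6))*f(λ) = 19 - 20*λ/33.
Simple pole: residue = g(a) at a = -6, which is 249/11.

The residue is 249/11.


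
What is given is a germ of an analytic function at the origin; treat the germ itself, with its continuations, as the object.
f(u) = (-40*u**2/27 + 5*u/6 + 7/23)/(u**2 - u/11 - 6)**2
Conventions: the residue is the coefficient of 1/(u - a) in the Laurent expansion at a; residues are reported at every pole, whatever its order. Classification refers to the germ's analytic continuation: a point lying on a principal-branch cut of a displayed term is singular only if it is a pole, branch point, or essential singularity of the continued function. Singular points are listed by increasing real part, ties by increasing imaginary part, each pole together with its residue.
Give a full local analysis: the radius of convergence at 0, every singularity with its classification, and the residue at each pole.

Radius of convergence at 0: -1/22 + (1/22)*sqrt(2905).
At 1/22 - (1/22)*sqrt(2905): a pole of order 2; residue (1453331/499108050)*sqrt(2905).
At 1/22 + (1/22)*sqrt(2905): a pole of order 2; residue -(1453331/499108050)*sqrt(2905).

Denominator factor (u**2 - u/11 - 6)^2: discriminant 2905/121, real irrational roots 1/22 + (1/22)*sqrt(2905) and 1/22 - (1/22)*sqrt(2905); poles of order 2, moduli 1/22 + (1/22)*sqrt(2905) and -1/22 + (1/22)*sqrt(2905).
The radius of convergence is the smallest modulus among the singular points: -1/22 + (1/22)*sqrt(2905).
The factor u**2 - u/11 - 6 splits as (u - a)(u - a') with a = 1/22 - (1/22)*sqrt(2905), a' = 1/22 + (1/22)*sqrt(2905). At the order-2 pole a set g(u) = (u - a)^2*f(u) = [-40*u**2/27 + 5*u/6 + 7/23] / (u - a')^2.
Order-2 pole: residue = g'(a); g'(1/22 - (1/22)*sqrt(2905)) = (1453331/499108050)*sqrt(2905), so the residue is (1453331/499108050)*sqrt(2905).
The factor u**2 - u/11 - 6 splits as (u - a)(u - a') with a = 1/22 + (1/22)*sqrt(2905), a' = 1/22 - (1/22)*sqrt(2905). At the order-2 pole a set g(u) = (u - a)^2*f(u) = [-40*u**2/27 + 5*u/6 + 7/23] / (u - a')^2.
Order-2 pole: residue = g'(a); g'(1/22 + (1/22)*sqrt(2905)) = -(1453331/499108050)*sqrt(2905), so the residue is -(1453331/499108050)*sqrt(2905).
List the singular points by increasing real part (a conjugate pair: the negative imaginary part first).


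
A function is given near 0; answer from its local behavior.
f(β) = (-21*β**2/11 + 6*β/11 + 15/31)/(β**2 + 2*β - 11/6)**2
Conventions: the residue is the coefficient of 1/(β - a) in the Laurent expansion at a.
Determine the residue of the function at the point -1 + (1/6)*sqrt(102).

The residue is -(7035/394196)*sqrt(102).

The factor β**2 + 2*β - 11/6 splits as (β - a)(β - a') with a = -1 + (1/6)*sqrt(102), a' = -1 - (1/6)*sqrt(102). At the order-2 pole a set g(β) = (β - a)^2*f(β) = [-21*β**2/11 + 6*β/11 + 15/31] / (β - a')^2.
Order-2 pole: residue = g'(a); g'(-1 + (1/6)*sqrt(102)) = -(7035/394196)*sqrt(102), so the residue is -(7035/394196)*sqrt(102).


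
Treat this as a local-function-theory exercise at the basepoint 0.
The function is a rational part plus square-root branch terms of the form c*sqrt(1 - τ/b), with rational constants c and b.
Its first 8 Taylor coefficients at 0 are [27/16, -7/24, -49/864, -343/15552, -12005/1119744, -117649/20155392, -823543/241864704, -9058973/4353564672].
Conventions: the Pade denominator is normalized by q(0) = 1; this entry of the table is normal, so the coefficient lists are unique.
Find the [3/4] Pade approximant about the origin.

Taylor coefficients needed (read off): a_0 = 27/16, a_1 = -7/24, a_2 = -49/864, a_3 = -343/15552, a_4 = -12005/1119744, a_5 = -117649/20155392, a_6 = -823543/241864704, a_7 = -9058973/4353564672.
Write the denominator as Q(τ) = 1 + q1*τ + q2*τ^2 + q3*τ^3 + q4*τ^4. Requiring Q*f - P = O(τ^8) with deg P <= 3 kills the coefficients of τ^4..τ^7 in Q*f:
  τ^4: a_4 + q1*a_3 + q2*a_2 + q3*a_1 + q4*a_0 = 0, i.e. -12005/1119744 + (-343/15552)*q1 + (-49/864)*q2 + (-7/24)*q3 + (27/16)*q4 = 0.
  τ^5: a_5 + q1*a_4 + q2*a_3 + q3*a_2 + q4*a_1 = 0, i.e. -117649/20155392 + (-12005/1119744)*q1 + (-343/15552)*q2 + (-49/864)*q3 + (-7/24)*q4 = 0.
  τ^6: a_6 + q1*a_5 + q2*a_4 + q3*a_3 + q4*a_2 = 0, i.e. -823543/241864704 + (-117649/20155392)*q1 + (-12005/1119744)*q2 + (-343/15552)*q3 + (-49/864)*q4 = 0.
  τ^7: a_7 + q1*a_6 + q2*a_5 + q3*a_4 + q4*a_3 = 0, i.e. -9058973/4353564672 + (-823543/241864704)*q1 + (-117649/20155392)*q2 + (-12005/1119744)*q3 + (-343/15552)*q4 = 0.
Solving this linear system: q1 = -665/594, q2 = 7105/21384, q3 = -2401/128304, q4 = -2401/6928416.
The numerator is Q*f truncated at degree 3: P0 = a_0 = 27/16; P1 = a_1 + q1*a_0 = -2303/1056; P2 = a_2 + q1*a_1 + q2*a_0 = 94717/114048; P3 = a_3 + q1*a_2 + q2*a_1 + q3*a_0 = -178703/2052864.

The Pade approximant has numerator coefficients [27/16, -2303/1056, 94717/114048, -178703/2052864]; denominator coefficients [1, -665/594, 7105/21384, -2401/128304, -2401/6928416].


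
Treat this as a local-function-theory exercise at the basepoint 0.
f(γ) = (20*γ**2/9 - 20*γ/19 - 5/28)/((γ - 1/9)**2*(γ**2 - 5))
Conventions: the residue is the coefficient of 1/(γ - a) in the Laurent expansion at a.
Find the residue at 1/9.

At the order-2 pole 1/9 set g(γ) = (γ - (1/9))^2*f(γ) = (20*γ**2/9 - 20*γ/19 - 5/28)/(γ**2 - 5).
Order-2 pole: residue = g'(a); g'(1/9) = 4968135/43415456, so the residue is 4968135/43415456.

The residue is 4968135/43415456.


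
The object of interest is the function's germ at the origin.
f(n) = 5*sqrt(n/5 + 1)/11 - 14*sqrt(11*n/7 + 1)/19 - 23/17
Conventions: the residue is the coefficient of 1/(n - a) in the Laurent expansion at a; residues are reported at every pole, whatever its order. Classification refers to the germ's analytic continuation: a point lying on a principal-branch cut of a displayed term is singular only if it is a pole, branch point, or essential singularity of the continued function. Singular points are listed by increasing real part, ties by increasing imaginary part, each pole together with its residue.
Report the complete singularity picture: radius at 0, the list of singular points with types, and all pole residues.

Radius of convergence at 0: 7/11.
At -5: an algebraic (square-root) branch point.
At -7/11: an algebraic (square-root) branch point.

Branch term (5/11)*sqrt(1 - n/(-5)): its argument vanishes at n = -5, a square-root branch point, modulus 5.
Branch term (-14/19)*sqrt(1 - n/(-7/11)): its argument vanishes at n = -7/11, a square-root branch point, modulus 7/11.
The radius of convergence is the smallest modulus among the singular points: 7/11.
List the singular points by increasing real part (a conjugate pair: the negative imaginary part first).


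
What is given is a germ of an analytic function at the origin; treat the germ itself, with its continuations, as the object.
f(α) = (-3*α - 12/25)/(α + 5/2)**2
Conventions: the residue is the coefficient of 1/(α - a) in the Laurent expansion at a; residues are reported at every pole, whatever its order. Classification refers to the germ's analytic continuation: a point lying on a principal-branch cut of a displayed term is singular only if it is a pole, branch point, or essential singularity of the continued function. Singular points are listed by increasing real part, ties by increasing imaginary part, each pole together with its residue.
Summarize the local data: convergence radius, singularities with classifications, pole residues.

Radius of convergence at 0: 5/2.
At -5/2: a pole of order 2; residue -3.

Denominator factor (α + 5/2)^2: pole of order 2 at -5/2, modulus 5/2.
The radius of convergence is the smallest modulus among the singular points: 5/2.
At the order-2 pole -5/2 set g(α) = (α - (-5/2))^2*f(α) = -3*α - 12/25.
Order-2 pole: residue = g'(a); g'(-5/2) = -3, so the residue is -3.


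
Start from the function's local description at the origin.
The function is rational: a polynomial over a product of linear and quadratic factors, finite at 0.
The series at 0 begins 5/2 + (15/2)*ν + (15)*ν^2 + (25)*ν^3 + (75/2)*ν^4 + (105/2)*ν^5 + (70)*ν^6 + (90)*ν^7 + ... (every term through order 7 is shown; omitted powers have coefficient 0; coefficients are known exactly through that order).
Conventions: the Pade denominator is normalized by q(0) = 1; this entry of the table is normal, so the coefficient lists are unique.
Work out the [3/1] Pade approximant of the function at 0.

The Pade approximant has numerator coefficients [5/2, 15/4, 15/4, 5/2]; denominator coefficients [1, -3/2].

Taylor coefficients needed (read off): a_0 = 5/2, a_1 = 15/2, a_2 = 15, a_3 = 25, a_4 = 75/2.
Write the denominator as Q(ν) = 1 + q1*ν. Requiring Q*f - P = O(ν^5) with deg P <= 3 kills the coefficients of ν^4..ν^4 in Q*f:
  ν^4: a_4 + q1*a_3 = 0, i.e. 75/2 + (25)*q1 = 0.
Solving this linear system: q1 = -3/2.
The numerator is Q*f truncated at degree 3: P0 = a_0 = 5/2; P1 = a_1 + q1*a_0 = 15/4; P2 = a_2 + q1*a_1 = 15/4; P3 = a_3 + q1*a_2 = 5/2.
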